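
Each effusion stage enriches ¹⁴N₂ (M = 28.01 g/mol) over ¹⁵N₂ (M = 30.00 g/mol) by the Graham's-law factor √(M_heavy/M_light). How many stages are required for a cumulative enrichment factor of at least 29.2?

With α = √(30.00/28.01) per stage, ln α = ½ ln(1.07105) = 0.03432.
Need α^N ≥ 29.2 ⇒ N ≥ ln(29.2) / ln α = 3.374 / 0.03432 = 98.32.
So at least 99 stages are needed.

99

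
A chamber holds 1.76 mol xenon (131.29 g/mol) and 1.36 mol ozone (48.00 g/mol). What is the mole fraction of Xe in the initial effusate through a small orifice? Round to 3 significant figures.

Each component's effusion rate ∝ (its partial pressure)·(1/√M) ∝ n_i/√M_i.
So x_Xe in the escaping gas = (n_Xe/√M_Xe) / Σ(n_i/√M_i)
= (1.76/√131.29) / (1.76/√131.29 + 1.36/√48.00) = 0.1536/(0.1536 + 0.1963) = 0.439.

0.439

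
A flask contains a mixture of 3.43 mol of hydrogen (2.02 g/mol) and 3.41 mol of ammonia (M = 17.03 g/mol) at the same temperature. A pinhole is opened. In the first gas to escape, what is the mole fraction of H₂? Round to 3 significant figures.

0.745

The effusion rate of species i is ∝ p_i/√M_i ∝ n_i/√M_i.
x_H₂(eff) = (n_H₂/√M_H₂) / (n_H₂/√M_H₂ + n_NH₃/√M_NH₃)
= (3.43/√2.02) / (3.43/√2.02 + 3.41/√17.03) = 2.413/(2.413 + 0.8263) = 0.745.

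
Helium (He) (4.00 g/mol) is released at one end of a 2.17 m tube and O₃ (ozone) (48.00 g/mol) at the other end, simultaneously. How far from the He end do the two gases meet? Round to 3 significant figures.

Distances travelled in equal time are proportional to diffusion rates, so d_He/d_O₃ = √(M_O₃/M_He) = √(48.00/4.00) = 3.464.
With d_He + d_O₃ = 2.17 m, d_O₃ = 2.17/(1 + 3.464) = 0.4861 m.
d_He = 2.17 − 0.4861 = 1.68 m.

1.68 m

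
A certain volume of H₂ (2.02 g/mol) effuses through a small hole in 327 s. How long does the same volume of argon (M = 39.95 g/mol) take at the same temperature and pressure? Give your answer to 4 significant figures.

1454 s

Using Graham's law: t_Ar/t_H₂ = √(M_Ar/M_H₂) = √(39.95/2.02) = √19.78 = 4.447.
So the time for Ar is 327 × 4.447 = 1454 s.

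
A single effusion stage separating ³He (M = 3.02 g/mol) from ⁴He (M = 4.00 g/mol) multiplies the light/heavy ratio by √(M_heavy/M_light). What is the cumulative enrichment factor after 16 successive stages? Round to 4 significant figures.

9.472

After 16 stages the ratio has grown by (√(4.00/3.02))^16 = (4.00/3.02)^(16/2).
= 1.32450^8 = 9.472.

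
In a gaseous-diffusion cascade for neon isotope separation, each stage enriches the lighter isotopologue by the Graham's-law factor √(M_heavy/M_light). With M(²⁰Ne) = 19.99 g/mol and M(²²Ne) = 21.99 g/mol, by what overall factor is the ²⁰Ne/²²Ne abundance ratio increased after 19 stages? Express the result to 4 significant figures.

Overall factor = α^19 with α = √(21.99/19.99), i.e. (21.99/19.99)^(19/2).
= 1.10005^(19/2) = 2.474.

2.474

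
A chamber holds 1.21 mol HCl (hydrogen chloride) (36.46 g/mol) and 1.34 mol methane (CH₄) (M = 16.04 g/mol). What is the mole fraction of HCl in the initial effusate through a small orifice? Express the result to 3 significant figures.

Each component's effusion rate ∝ (its partial pressure)·(1/√M) ∝ n_i/√M_i.
x_HCl(eff) = (n_HCl/√M_HCl) / (n_HCl/√M_HCl + n_CH₄/√M_CH₄)
= (1.21/√36.46) / (1.21/√36.46 + 1.34/√16.04) = 0.2004/(0.2004 + 0.3346) = 0.375.

0.375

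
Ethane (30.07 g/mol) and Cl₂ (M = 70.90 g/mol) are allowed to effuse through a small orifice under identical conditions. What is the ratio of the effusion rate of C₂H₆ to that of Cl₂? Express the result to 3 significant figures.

By Graham's law, rate_C₂H₆/rate_Cl₂ = √(M_Cl₂/M_C₂H₆) = √(70.90/30.07) = √2.358 = 1.54.

1.54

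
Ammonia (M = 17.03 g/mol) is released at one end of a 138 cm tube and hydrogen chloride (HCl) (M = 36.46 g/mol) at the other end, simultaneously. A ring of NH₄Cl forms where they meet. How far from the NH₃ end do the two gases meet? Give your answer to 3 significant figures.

82.0 cm

In equal time, each gas travels a distance ∝ its rate ∝ 1/√M, so d_NH₃/d_HCl = √(M_HCl/M_NH₃) = √(36.46/17.03) = 1.463.
With d_NH₃ + d_HCl = 138 cm, d_HCl = 138/(1 + 1.463) = 56.02 cm.
d_NH₃ = 138 − 56.02 = 82.0 cm.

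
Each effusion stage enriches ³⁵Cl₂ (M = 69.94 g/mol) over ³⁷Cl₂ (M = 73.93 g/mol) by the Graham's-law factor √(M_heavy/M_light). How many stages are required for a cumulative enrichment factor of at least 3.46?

With α = √(73.93/69.94) per stage, ln α = ½ ln(1.05705) = 0.02774.
Need α^N ≥ 3.46 ⇒ N ≥ ln(3.46) / ln α = 1.241 / 0.02774 = 44.75.
So at least 45 stages are needed.

45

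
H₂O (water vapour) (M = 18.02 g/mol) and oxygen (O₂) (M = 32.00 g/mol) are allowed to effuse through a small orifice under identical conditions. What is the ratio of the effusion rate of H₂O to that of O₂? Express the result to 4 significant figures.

Since effusion rate ∝ 1/√M, rate_H₂O/rate_O₂ = √(M_O₂/M_H₂O) = √(32.00/18.02) = √1.776 = 1.333.

1.333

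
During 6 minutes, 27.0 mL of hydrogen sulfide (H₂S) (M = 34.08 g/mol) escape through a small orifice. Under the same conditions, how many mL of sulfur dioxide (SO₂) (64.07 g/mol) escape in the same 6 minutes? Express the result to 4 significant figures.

19.69 mL

Graham's law gives rate_SO₂/rate_H₂S = √(M_H₂S/M_SO₂) = √(34.08/64.07) = √0.5319 = 0.7293.
So the volume for SO₂ is 27.0 × 0.7293 = 19.69 mL.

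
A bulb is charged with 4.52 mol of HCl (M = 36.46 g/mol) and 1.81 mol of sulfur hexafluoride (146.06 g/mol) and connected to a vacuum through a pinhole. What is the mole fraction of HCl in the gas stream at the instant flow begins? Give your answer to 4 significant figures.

0.8333

Rate_i ∝ x_i/√M_i (Graham's law weighted by mole fraction), so the effusate composition follows n_i/√M_i.
Mole fraction of HCl in the effusate = (n_HCl/√M_HCl) / (n_HCl/√M_HCl + n_SF₆/√M_SF₆)
= (4.52/√36.46) / (4.52/√36.46 + 1.81/√146.06) = 0.7486/(0.7486 + 0.1498) = 0.8333.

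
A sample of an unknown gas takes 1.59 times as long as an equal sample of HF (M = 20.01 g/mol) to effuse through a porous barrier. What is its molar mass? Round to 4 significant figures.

50.59 g/mol

Using Graham's law: t_X/t_HF = √(M_X/M_HF).
1.59 = √(M_X/20.01)
M_X = 20.01 × 1.59² = 20.01 × 2.528 = 50.59 g/mol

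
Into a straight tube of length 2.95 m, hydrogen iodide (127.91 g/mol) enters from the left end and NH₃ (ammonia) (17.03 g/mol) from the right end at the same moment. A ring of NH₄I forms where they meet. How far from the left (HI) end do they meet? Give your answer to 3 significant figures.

0.789 m

Graham's law gives d_HI/d_NH₃ = rate_HI/rate_NH₃ = √(M_NH₃/M_HI) = √(17.03/127.91) = 0.3649.
With d_HI + d_NH₃ = 2.95 m, d_NH₃ = 2.95/(1 + 0.3649) = 2.161 m.
d_HI = 2.95 − 2.161 = 0.789 m.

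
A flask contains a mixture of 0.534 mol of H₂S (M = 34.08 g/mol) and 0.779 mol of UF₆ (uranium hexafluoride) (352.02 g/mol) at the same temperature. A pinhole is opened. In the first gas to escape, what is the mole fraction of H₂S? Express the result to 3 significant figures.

0.688

Each component's effusion rate ∝ (its partial pressure)·(1/√M) ∝ n_i/√M_i.
x_H₂S(eff) = (n_H₂S/√M_H₂S) / (n_H₂S/√M_H₂S + n_UF₆/√M_UF₆)
= (0.534/√34.08) / (0.534/√34.08 + 0.779/√352.02) = 0.09147/(0.09147 + 0.04152) = 0.688.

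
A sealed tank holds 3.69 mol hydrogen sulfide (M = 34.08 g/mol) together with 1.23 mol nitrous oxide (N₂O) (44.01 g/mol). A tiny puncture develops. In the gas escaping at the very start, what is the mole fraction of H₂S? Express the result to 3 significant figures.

Effusion rate of each component ∝ n_i/√M_i (partial pressure × 1/√M).
x_H₂S(eff) = (n_H₂S/√M_H₂S) / (n_H₂S/√M_H₂S + n_N₂O/√M_N₂O)
= (3.69/√34.08) / (3.69/√34.08 + 1.23/√44.01) = 0.6321/(0.6321 + 0.1854) = 0.773.

0.773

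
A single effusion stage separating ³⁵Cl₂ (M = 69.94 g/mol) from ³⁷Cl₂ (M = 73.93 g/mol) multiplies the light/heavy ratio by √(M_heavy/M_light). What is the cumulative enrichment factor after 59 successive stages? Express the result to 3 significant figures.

Each stage multiplies the ratio by α = √(73.93/69.94), so after 59 stages the overall factor is α^59 = (73.93/69.94)^(59/2).
= 1.05705^(59/2) = 5.14.

5.14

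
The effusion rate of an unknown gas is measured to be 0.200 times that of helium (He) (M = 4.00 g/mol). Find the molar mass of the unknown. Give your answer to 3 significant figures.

From Graham's law, rate_X/rate_He = √(M_He/M_X).
0.200 = √(4.00/M_X)
M_X = 4.00 / 0.200² = 4.00 / 0.04000 = 100 g/mol

100 g/mol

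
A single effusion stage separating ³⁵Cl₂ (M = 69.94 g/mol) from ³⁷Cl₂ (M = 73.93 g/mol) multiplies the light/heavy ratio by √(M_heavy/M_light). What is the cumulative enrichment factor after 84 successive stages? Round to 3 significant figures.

After 84 stages the ratio has grown by (√(73.93/69.94))^84 = (73.93/69.94)^(84/2).
= 1.05705^42 = 10.3.

10.3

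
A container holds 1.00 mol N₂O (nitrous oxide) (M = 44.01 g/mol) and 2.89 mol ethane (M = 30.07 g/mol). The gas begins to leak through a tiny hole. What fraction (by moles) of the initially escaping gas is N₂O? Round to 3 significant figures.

Rate_i ∝ x_i/√M_i (Graham's law weighted by mole fraction), so the effusate composition follows n_i/√M_i.
Mole fraction of N₂O in the effusate = (n_N₂O/√M_N₂O) / (n_N₂O/√M_N₂O + n_C₂H₆/√M_C₂H₆)
= (1.00/√44.01) / (1.00/√44.01 + 2.89/√30.07) = 0.1507/(0.1507 + 0.5270) = 0.222.

0.222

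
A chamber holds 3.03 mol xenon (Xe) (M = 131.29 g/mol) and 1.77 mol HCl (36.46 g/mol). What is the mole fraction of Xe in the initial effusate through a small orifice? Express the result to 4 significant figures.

Effusion rate of each component ∝ n_i/√M_i (partial pressure × 1/√M).
Mole fraction of Xe in the effusate = (n_Xe/√M_Xe) / (n_Xe/√M_Xe + n_HCl/√M_HCl)
= (3.03/√131.29) / (3.03/√131.29 + 1.77/√36.46) = 0.2644/(0.2644 + 0.2931) = 0.4743.

0.4743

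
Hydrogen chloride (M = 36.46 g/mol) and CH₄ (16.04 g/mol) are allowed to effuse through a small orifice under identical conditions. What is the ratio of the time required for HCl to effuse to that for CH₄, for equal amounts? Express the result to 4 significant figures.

1.508

Graham's law gives t_HCl/t_CH₄ = √(M_HCl/M_CH₄) = √(36.46/16.04) = √2.273 = 1.508.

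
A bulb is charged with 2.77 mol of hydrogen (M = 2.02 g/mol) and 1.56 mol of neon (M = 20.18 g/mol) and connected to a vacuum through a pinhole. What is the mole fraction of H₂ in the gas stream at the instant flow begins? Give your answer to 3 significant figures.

The effusion rate of species i is ∝ p_i/√M_i ∝ n_i/√M_i.
x_H₂(eff) = (n_H₂/√M_H₂) / (n_H₂/√M_H₂ + n_Ne/√M_Ne)
= (2.77/√2.02) / (2.77/√2.02 + 1.56/√20.18) = 1.949/(1.949 + 0.3473) = 0.849.

0.849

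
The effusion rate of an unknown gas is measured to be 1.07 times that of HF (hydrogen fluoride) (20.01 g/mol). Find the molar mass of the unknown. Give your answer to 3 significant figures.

17.5 g/mol

From Graham's law, rate_X/rate_HF = √(M_HF/M_X).
1.07 = √(20.01/M_X)
M_X = 20.01 / 1.07² = 20.01 / 1.145 = 17.5 g/mol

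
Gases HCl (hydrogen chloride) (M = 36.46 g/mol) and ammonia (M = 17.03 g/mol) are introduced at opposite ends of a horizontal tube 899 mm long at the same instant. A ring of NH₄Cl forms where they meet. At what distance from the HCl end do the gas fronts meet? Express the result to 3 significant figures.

365 mm

In equal time, each gas travels a distance ∝ its rate ∝ 1/√M, so d_HCl/d_NH₃ = √(M_NH₃/M_HCl) = √(17.03/36.46) = 0.6834.
With d_HCl + d_NH₃ = 899 mm, d_NH₃ = 899/(1 + 0.6834) = 534.0 mm.
d_HCl = 899 − 534.0 = 365 mm.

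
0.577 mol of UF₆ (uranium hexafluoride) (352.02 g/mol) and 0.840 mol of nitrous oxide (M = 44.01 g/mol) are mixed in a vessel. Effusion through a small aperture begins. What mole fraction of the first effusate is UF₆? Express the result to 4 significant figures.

Each component's effusion rate ∝ (its partial pressure)·(1/√M) ∝ n_i/√M_i.
So x_UF₆ in the escaping gas = (n_UF₆/√M_UF₆) / Σ(n_i/√M_i)
= (0.577/√352.02) / (0.577/√352.02 + 0.840/√44.01) = 0.03075/(0.03075 + 0.1266) = 0.1954.

0.1954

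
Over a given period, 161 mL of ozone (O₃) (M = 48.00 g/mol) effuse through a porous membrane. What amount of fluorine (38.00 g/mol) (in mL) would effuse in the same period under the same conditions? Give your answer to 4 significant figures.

Graham's law gives rate_F₂/rate_O₃ = √(M_O₃/M_F₂) = √(48.00/38.00) = √1.263 = 1.124.
So the volume for F₂ is 161 × 1.124 = 180.9 mL.

180.9 mL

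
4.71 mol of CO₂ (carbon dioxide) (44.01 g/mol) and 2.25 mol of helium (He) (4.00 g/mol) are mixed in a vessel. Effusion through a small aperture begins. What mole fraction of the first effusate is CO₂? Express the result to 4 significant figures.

0.3869

The effusion rate of species i is ∝ p_i/√M_i ∝ n_i/√M_i.
x_CO₂(eff) = (n_CO₂/√M_CO₂) / (n_CO₂/√M_CO₂ + n_He/√M_He)
= (4.71/√44.01) / (4.71/√44.01 + 2.25/√4.00) = 0.7100/(0.7100 + 1.125) = 0.3869.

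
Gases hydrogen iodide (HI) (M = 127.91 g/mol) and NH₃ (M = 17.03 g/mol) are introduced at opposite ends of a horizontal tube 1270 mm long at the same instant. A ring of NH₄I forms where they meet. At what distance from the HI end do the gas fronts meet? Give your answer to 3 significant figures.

Graham's law gives d_HI/d_NH₃ = rate_HI/rate_NH₃ = √(M_NH₃/M_HI) = √(17.03/127.91) = 0.3649.
With d_HI + d_NH₃ = 1270 mm, d_NH₃ = 1270/(1 + 0.3649) = 930.5 mm.
d_HI = 1270 − 930.5 = 340 mm.

340 mm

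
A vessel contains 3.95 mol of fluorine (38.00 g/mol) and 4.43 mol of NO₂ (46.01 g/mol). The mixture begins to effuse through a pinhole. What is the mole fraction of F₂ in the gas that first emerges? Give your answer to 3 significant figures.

Each component's effusion rate ∝ (its partial pressure)·(1/√M) ∝ n_i/√M_i.
So x_F₂ in the escaping gas = (n_F₂/√M_F₂) / Σ(n_i/√M_i)
= (3.95/√38.00) / (3.95/√38.00 + 4.43/√46.01) = 0.6408/(0.6408 + 0.6531) = 0.495.

0.495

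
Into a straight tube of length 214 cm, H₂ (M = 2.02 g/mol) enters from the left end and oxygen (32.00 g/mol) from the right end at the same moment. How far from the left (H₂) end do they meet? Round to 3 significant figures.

171 cm

The fronts meet when d_H₂ + d_O₂ = L with d_H₂/d_O₂ = √(M_O₂/M_H₂) (Graham's law). Here √(M_O₂/M_H₂) = √(32.00/2.02) = 3.980.
With d_H₂ + d_O₂ = 214 cm, d_O₂ = 214/(1 + 3.980) = 42.97 cm.
d_H₂ = 214 − 42.97 = 171 cm.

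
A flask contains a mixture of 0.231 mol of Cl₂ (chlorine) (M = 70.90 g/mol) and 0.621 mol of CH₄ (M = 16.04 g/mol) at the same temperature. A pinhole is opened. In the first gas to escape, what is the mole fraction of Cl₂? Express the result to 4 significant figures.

0.1503

Each component's effusion rate ∝ (its partial pressure)·(1/√M) ∝ n_i/√M_i.
Mole fraction of Cl₂ in the effusate = (n_Cl₂/√M_Cl₂) / (n_Cl₂/√M_Cl₂ + n_CH₄/√M_CH₄)
= (0.231/√70.90) / (0.231/√70.90 + 0.621/√16.04) = 0.02743/(0.02743 + 0.1551) = 0.1503.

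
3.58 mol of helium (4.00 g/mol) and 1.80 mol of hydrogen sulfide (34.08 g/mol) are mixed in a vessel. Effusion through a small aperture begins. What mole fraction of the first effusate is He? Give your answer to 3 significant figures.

Rate_i ∝ x_i/√M_i (Graham's law weighted by mole fraction), so the effusate composition follows n_i/√M_i.
Mole fraction of He in the effusate = (n_He/√M_He) / (n_He/√M_He + n_H₂S/√M_H₂S)
= (3.58/√4.00) / (3.58/√4.00 + 1.80/√34.08) = 1.790/(1.790 + 0.3083) = 0.853.

0.853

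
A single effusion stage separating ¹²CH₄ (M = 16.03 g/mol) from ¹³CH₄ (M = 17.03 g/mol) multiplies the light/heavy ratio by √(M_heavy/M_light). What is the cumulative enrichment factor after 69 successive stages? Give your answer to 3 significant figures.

8.07

The single-stage factor is √(M_heavy/M_light), so 69 stages give [√(17.03/16.03)]^69 = (17.03/16.03)^(69/2).
= 1.06238^(69/2) = 8.07.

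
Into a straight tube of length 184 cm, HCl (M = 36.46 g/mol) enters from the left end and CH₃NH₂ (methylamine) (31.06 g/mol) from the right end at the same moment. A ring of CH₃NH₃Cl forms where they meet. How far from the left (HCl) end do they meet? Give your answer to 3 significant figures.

88.3 cm

Distances travelled in equal time are proportional to diffusion rates, so d_HCl/d_CH₃NH₂ = √(M_CH₃NH₂/M_HCl) = √(31.06/36.46) = 0.9230.
With d_HCl + d_CH₃NH₂ = 184 cm, d_CH₃NH₂ = 184/(1 + 0.9230) = 95.68 cm.
d_HCl = 184 − 95.68 = 88.3 cm.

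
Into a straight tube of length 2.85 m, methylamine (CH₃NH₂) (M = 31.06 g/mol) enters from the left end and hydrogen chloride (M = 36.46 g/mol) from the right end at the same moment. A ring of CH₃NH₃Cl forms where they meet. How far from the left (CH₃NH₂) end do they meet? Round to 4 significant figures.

Distances travelled in equal time are proportional to diffusion rates, so d_CH₃NH₂/d_HCl = √(M_HCl/M_CH₃NH₂) = √(36.46/31.06) = 1.083.
With d_CH₃NH₂ + d_HCl = 2.85 m, d_HCl = 2.85/(1 + 1.083) = 1.368 m.
d_CH₃NH₂ = 2.85 − 1.368 = 1.482 m.

1.482 m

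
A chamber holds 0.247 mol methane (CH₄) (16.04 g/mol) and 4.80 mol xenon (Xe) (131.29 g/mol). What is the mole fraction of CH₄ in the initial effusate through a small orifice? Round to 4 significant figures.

Effusion rate of each component ∝ n_i/√M_i (partial pressure × 1/√M).
Mole fraction of CH₄ in the effusate = (n_CH₄/√M_CH₄) / (n_CH₄/√M_CH₄ + n_Xe/√M_Xe)
= (0.247/√16.04) / (0.247/√16.04 + 4.80/√131.29) = 0.06167/(0.06167 + 0.4189) = 0.1283.

0.1283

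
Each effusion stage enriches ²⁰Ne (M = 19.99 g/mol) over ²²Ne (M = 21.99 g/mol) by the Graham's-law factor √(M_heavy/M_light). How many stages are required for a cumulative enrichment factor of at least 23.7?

67

Single-stage factor α = √(21.99/19.99), so ln α = ½ ln(1.10005) = 0.04768.
Need α^N ≥ 23.7 ⇒ N ≥ ln(23.7) / ln α = 3.165 / 0.04768 = 66.39.
So at least 67 stages are needed.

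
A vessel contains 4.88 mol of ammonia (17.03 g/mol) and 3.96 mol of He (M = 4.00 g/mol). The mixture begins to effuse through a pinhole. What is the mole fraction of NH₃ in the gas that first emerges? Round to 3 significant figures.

The effusion rate of species i is ∝ p_i/√M_i ∝ n_i/√M_i.
So x_NH₃ in the escaping gas = (n_NH₃/√M_NH₃) / Σ(n_i/√M_i)
= (4.88/√17.03) / (4.88/√17.03 + 3.96/√4.00) = 1.183/(1.183 + 1.980) = 0.374.

0.374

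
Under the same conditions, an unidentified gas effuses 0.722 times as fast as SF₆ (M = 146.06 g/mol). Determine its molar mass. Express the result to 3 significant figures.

By Graham's law, rate_X/rate_SF₆ = √(M_SF₆/M_X).
0.722 = √(146.06/M_X)
M_X = 146.06 / 0.722² = 146.06 / 0.5213 = 280 g/mol

280 g/mol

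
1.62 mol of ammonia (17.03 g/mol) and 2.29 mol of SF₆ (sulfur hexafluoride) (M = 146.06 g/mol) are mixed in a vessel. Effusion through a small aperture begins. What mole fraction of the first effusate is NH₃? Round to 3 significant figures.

Each component's effusion rate ∝ (its partial pressure)·(1/√M) ∝ n_i/√M_i.
Mole fraction of NH₃ in the effusate = (n_NH₃/√M_NH₃) / (n_NH₃/√M_NH₃ + n_SF₆/√M_SF₆)
= (1.62/√17.03) / (1.62/√17.03 + 2.29/√146.06) = 0.3926/(0.3926 + 0.1895) = 0.674.

0.674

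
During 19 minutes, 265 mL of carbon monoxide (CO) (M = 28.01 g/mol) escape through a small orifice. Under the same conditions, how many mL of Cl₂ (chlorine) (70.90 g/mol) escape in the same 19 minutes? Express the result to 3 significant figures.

Using Graham's law: rate_Cl₂/rate_CO = √(M_CO/M_Cl₂) = √(28.01/70.90) = √0.3951 = 0.6285.
So the volume for Cl₂ is 265 × 0.6285 = 167 mL.

167 mL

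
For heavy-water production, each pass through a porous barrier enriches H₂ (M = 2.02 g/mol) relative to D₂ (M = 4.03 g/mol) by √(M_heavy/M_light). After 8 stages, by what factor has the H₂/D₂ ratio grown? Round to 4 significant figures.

Overall factor = α^8 with α = √(4.03/2.02), i.e. (4.03/2.02)^(8/2).
= 1.99505^4 = 15.84.

15.84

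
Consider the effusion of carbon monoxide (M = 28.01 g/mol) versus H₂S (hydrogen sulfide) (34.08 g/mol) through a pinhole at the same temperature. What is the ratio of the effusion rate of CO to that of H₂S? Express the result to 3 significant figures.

1.10

Since effusion rate ∝ 1/√M, rate_CO/rate_H₂S = √(M_H₂S/M_CO) = √(34.08/28.01) = √1.217 = 1.10.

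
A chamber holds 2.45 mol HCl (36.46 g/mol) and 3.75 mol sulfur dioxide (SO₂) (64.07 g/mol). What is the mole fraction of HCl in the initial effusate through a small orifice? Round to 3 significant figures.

Rate_i ∝ x_i/√M_i (Graham's law weighted by mole fraction), so the effusate composition follows n_i/√M_i.
Mole fraction of HCl in the effusate = (n_HCl/√M_HCl) / (n_HCl/√M_HCl + n_SO₂/√M_SO₂)
= (2.45/√36.46) / (2.45/√36.46 + 3.75/√64.07) = 0.4057/(0.4057 + 0.4685) = 0.464.

0.464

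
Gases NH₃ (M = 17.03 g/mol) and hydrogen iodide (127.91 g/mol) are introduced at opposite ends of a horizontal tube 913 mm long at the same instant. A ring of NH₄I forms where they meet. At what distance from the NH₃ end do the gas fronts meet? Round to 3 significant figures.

Graham's law gives d_NH₃/d_HI = rate_NH₃/rate_HI = √(M_HI/M_NH₃) = √(127.91/17.03) = 2.741.
With d_NH₃ + d_HI = 913 mm, d_HI = 913/(1 + 2.741) = 244.1 mm.
d_NH₃ = 913 − 244.1 = 669 mm.

669 mm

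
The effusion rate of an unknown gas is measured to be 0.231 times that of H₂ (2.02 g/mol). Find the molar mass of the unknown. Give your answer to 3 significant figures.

Since effusion rate ∝ 1/√M, rate_X/rate_H₂ = √(M_H₂/M_X).
0.231 = √(2.02/M_X)
M_X = 2.02 / 0.231² = 2.02 / 0.05336 = 37.9 g/mol

37.9 g/mol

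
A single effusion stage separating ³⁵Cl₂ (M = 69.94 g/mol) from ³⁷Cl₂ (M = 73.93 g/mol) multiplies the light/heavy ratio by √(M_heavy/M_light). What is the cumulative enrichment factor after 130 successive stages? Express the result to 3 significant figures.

The single-stage factor is √(M_heavy/M_light), so 130 stages give [√(73.93/69.94)]^130 = (73.93/69.94)^(130/2).
= 1.05705^65 = 36.8.

36.8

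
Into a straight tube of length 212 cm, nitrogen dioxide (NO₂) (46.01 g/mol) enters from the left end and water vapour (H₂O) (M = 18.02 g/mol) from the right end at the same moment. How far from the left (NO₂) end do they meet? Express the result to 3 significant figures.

Graham's law gives d_NO₂/d_H₂O = rate_NO₂/rate_H₂O = √(M_H₂O/M_NO₂) = √(18.02/46.01) = 0.6258.
With d_NO₂ + d_H₂O = 212 cm, d_H₂O = 212/(1 + 0.6258) = 130.4 cm.
d_NO₂ = 212 − 130.4 = 81.6 cm.

81.6 cm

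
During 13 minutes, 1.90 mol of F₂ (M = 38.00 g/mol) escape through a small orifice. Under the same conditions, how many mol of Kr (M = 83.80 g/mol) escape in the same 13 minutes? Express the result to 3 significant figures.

Since effusion rate ∝ 1/√M, rate_Kr/rate_F₂ = √(M_F₂/M_Kr) = √(38.00/83.80) = √0.4535 = 0.6734.
So the amount for Kr is 1.90 × 0.6734 = 1.28 mol.

1.28 mol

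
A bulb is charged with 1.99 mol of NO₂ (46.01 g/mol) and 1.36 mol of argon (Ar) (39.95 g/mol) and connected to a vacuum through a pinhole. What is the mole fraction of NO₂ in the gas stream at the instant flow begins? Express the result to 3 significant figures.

0.577

Each component's effusion rate ∝ (its partial pressure)·(1/√M) ∝ n_i/√M_i.
x_NO₂(eff) = (n_NO₂/√M_NO₂) / (n_NO₂/√M_NO₂ + n_Ar/√M_Ar)
= (1.99/√46.01) / (1.99/√46.01 + 1.36/√39.95) = 0.2934/(0.2934 + 0.2152) = 0.577.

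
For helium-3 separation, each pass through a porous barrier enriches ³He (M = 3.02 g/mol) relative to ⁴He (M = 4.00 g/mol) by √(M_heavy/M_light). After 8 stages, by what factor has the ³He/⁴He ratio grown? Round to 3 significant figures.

Overall factor = α^8 with α = √(4.00/3.02), i.e. (4.00/3.02)^(8/2).
= 1.32450^4 = 3.08.

3.08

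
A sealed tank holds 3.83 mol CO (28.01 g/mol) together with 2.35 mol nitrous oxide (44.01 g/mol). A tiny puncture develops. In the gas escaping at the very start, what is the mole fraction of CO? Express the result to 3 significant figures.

Effusion rate of each component ∝ n_i/√M_i (partial pressure × 1/√M).
Mole fraction of CO in the effusate = (n_CO/√M_CO) / (n_CO/√M_CO + n_N₂O/√M_N₂O)
= (3.83/√28.01) / (3.83/√28.01 + 2.35/√44.01) = 0.7237/(0.7237 + 0.3542) = 0.671.

0.671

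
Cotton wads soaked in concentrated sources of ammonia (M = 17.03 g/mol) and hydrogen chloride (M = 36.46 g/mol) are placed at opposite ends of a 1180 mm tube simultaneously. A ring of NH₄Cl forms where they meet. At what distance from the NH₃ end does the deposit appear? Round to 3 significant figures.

Distances travelled in equal time are proportional to diffusion rates, so d_NH₃/d_HCl = √(M_HCl/M_NH₃) = √(36.46/17.03) = 1.463.
With d_NH₃ + d_HCl = 1180 mm, d_HCl = 1180/(1 + 1.463) = 479.1 mm.
d_NH₃ = 1180 − 479.1 = 701 mm.

701 mm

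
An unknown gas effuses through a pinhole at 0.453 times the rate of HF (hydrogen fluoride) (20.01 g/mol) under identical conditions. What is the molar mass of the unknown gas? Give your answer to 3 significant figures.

By Graham's law, rate_X/rate_HF = √(M_HF/M_X).
0.453 = √(20.01/M_X)
M_X = 20.01 / 0.453² = 20.01 / 0.2052 = 97.5 g/mol

97.5 g/mol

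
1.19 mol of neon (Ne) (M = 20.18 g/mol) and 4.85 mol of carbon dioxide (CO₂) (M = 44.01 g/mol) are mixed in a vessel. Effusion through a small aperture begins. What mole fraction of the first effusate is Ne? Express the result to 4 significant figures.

Rate_i ∝ x_i/√M_i (Graham's law weighted by mole fraction), so the effusate composition follows n_i/√M_i.
x_Ne(eff) = (n_Ne/√M_Ne) / (n_Ne/√M_Ne + n_CO₂/√M_CO₂)
= (1.19/√20.18) / (1.19/√20.18 + 4.85/√44.01) = 0.2649/(0.2649 + 0.7311) = 0.2660.

0.2660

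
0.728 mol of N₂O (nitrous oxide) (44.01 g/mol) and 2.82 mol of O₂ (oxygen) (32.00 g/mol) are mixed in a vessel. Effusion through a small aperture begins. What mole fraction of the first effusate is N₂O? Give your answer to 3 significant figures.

The effusion rate of species i is ∝ p_i/√M_i ∝ n_i/√M_i.
Mole fraction of N₂O in the effusate = (n_N₂O/√M_N₂O) / (n_N₂O/√M_N₂O + n_O₂/√M_O₂)
= (0.728/√44.01) / (0.728/√44.01 + 2.82/√32.00) = 0.1097/(0.1097 + 0.4985) = 0.180.

0.180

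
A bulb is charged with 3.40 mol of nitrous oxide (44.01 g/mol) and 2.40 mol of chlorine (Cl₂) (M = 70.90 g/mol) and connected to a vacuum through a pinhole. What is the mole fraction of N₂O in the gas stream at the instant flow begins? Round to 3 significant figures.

0.643

The effusion rate of species i is ∝ p_i/√M_i ∝ n_i/√M_i.
So x_N₂O in the escaping gas = (n_N₂O/√M_N₂O) / Σ(n_i/√M_i)
= (3.40/√44.01) / (3.40/√44.01 + 2.40/√70.90) = 0.5125/(0.5125 + 0.2850) = 0.643.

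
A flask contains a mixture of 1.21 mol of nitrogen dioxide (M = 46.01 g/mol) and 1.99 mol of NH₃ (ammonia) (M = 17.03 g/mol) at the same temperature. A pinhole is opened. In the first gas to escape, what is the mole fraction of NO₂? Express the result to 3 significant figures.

Each component's effusion rate ∝ (its partial pressure)·(1/√M) ∝ n_i/√M_i.
Mole fraction of NO₂ in the effusate = (n_NO₂/√M_NO₂) / (n_NO₂/√M_NO₂ + n_NH₃/√M_NH₃)
= (1.21/√46.01) / (1.21/√46.01 + 1.99/√17.03) = 0.1784/(0.1784 + 0.4822) = 0.270.

0.270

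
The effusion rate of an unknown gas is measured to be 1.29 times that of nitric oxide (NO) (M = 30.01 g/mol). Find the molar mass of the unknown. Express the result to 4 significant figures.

Using Graham's law: rate_X/rate_NO = √(M_NO/M_X).
1.29 = √(30.01/M_X)
M_X = 30.01 / 1.29² = 30.01 / 1.664 = 18.03 g/mol

18.03 g/mol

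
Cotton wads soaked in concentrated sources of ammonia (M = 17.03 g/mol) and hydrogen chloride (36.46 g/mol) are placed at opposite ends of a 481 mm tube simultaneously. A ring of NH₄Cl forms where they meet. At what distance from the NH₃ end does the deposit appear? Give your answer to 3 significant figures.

286 mm

In equal time, each gas travels a distance ∝ its rate ∝ 1/√M, so d_NH₃/d_HCl = √(M_HCl/M_NH₃) = √(36.46/17.03) = 1.463.
With d_NH₃ + d_HCl = 481 mm, d_HCl = 481/(1 + 1.463) = 195.3 mm.
d_NH₃ = 481 − 195.3 = 286 mm.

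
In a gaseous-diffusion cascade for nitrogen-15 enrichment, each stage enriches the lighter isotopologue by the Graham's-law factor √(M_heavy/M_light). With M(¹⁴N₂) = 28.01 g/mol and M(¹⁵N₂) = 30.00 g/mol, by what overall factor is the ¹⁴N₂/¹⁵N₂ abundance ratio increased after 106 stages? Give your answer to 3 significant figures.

38.0

Overall factor = α^106 with α = √(30.00/28.01), i.e. (30.00/28.01)^(106/2).
= 1.07105^53 = 38.0.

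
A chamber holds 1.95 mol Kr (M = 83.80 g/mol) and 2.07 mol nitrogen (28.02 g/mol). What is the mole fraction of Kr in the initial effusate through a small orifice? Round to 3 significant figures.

Effusion rate of each component ∝ n_i/√M_i (partial pressure × 1/√M).
Mole fraction of Kr in the effusate = (n_Kr/√M_Kr) / (n_Kr/√M_Kr + n_N₂/√M_N₂)
= (1.95/√83.80) / (1.95/√83.80 + 2.07/√28.02) = 0.2130/(0.2130 + 0.3911) = 0.353.

0.353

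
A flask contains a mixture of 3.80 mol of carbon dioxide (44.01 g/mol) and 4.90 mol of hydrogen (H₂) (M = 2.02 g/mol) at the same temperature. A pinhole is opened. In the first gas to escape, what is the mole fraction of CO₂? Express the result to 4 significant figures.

0.1425

Rate_i ∝ x_i/√M_i (Graham's law weighted by mole fraction), so the effusate composition follows n_i/√M_i.
Mole fraction of CO₂ in the effusate = (n_CO₂/√M_CO₂) / (n_CO₂/√M_CO₂ + n_H₂/√M_H₂)
= (3.80/√44.01) / (3.80/√44.01 + 4.90/√2.02) = 0.5728/(0.5728 + 3.448) = 0.1425.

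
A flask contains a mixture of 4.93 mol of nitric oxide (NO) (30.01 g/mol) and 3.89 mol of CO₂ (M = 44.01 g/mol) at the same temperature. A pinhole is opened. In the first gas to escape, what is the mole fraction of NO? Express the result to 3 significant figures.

0.605

Effusion rate of each component ∝ n_i/√M_i (partial pressure × 1/√M).
x_NO(eff) = (n_NO/√M_NO) / (n_NO/√M_NO + n_CO₂/√M_CO₂)
= (4.93/√30.01) / (4.93/√30.01 + 3.89/√44.01) = 0.8999/(0.8999 + 0.5864) = 0.605.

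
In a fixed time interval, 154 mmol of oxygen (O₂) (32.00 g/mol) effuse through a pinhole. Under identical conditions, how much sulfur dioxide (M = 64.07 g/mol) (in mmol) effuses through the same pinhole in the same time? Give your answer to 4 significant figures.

Using Graham's law: rate_SO₂/rate_O₂ = √(M_O₂/M_SO₂) = √(32.00/64.07) = √0.4995 = 0.7067.
So the amount for SO₂ is 154 × 0.7067 = 108.8 mmol.

108.8 mmol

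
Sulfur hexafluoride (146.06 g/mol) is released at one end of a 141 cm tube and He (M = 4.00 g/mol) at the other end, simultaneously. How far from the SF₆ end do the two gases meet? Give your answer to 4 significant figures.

Graham's law gives d_SF₆/d_He = rate_SF₆/rate_He = √(M_He/M_SF₆) = √(4.00/146.06) = 0.1655.
With d_SF₆ + d_He = 141 cm, d_He = 141/(1 + 0.1655) = 121.0 cm.
d_SF₆ = 141 − 121.0 = 20.02 cm.

20.02 cm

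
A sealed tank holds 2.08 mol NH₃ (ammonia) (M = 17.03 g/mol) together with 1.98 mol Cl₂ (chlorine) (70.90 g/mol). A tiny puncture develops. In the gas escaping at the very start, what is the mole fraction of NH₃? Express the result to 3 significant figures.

Rate_i ∝ x_i/√M_i (Graham's law weighted by mole fraction), so the effusate composition follows n_i/√M_i.
Mole fraction of NH₃ in the effusate = (n_NH₃/√M_NH₃) / (n_NH₃/√M_NH₃ + n_Cl₂/√M_Cl₂)
= (2.08/√17.03) / (2.08/√17.03 + 1.98/√70.90) = 0.5040/(0.5040 + 0.2351) = 0.682.

0.682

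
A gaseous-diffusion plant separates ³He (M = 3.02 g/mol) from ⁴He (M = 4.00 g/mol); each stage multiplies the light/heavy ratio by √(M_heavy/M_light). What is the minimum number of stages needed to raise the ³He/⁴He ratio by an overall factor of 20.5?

With α = √(4.00/3.02) per stage, ln α = ½ ln(1.32450) = 0.1405.
Need α^N ≥ 20.5 ⇒ N ≥ ln(20.5) / ln α = 3.020 / 0.1405 = 21.49.
So at least 22 stages are needed.

22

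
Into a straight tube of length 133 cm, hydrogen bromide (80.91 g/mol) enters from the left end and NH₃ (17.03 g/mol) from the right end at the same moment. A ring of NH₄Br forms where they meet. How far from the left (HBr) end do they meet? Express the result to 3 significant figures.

41.8 cm

In equal time, each gas travels a distance ∝ its rate ∝ 1/√M, so d_HBr/d_NH₃ = √(M_NH₃/M_HBr) = √(17.03/80.91) = 0.4588.
With d_HBr + d_NH₃ = 133 cm, d_NH₃ = 133/(1 + 0.4588) = 91.17 cm.
d_HBr = 133 − 91.17 = 41.8 cm.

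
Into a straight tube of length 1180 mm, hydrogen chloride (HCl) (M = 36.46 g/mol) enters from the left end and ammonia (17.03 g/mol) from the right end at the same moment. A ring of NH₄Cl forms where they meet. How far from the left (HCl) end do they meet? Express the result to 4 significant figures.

479.1 mm

In equal time, each gas travels a distance ∝ its rate ∝ 1/√M, so d_HCl/d_NH₃ = √(M_NH₃/M_HCl) = √(17.03/36.46) = 0.6834.
With d_HCl + d_NH₃ = 1180 mm, d_NH₃ = 1180/(1 + 0.6834) = 700.9 mm.
d_HCl = 1180 − 700.9 = 479.1 mm.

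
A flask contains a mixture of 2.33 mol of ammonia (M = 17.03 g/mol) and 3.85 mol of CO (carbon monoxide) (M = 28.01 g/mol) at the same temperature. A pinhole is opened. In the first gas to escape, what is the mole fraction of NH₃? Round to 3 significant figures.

The effusion rate of species i is ∝ p_i/√M_i ∝ n_i/√M_i.
So x_NH₃ in the escaping gas = (n_NH₃/√M_NH₃) / Σ(n_i/√M_i)
= (2.33/√17.03) / (2.33/√17.03 + 3.85/√28.01) = 0.5646/(0.5646 + 0.7275) = 0.437.

0.437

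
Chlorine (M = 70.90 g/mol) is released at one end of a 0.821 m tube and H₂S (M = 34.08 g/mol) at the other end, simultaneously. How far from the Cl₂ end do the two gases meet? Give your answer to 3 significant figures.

0.336 m

In equal time, each gas travels a distance ∝ its rate ∝ 1/√M, so d_Cl₂/d_H₂S = √(M_H₂S/M_Cl₂) = √(34.08/70.90) = 0.6933.
With d_Cl₂ + d_H₂S = 0.821 m, d_H₂S = 0.821/(1 + 0.6933) = 0.4848 m.
d_Cl₂ = 0.821 − 0.4848 = 0.336 m.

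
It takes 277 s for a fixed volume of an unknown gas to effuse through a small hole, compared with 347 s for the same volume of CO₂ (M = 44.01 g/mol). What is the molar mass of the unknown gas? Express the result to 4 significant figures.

Using Graham's law: t_X/t_CO₂ = √(M_X/M_CO₂).
277/347 = 0.7983 = √(M_X/44.01)
M_X = 44.01 × 0.7983² = 44.01 × 0.6372 = 28.04 g/mol

28.04 g/mol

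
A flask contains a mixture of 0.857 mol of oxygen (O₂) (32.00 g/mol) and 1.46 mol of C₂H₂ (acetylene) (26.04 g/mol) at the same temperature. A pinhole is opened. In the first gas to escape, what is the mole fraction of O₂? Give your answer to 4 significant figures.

Rate_i ∝ x_i/√M_i (Graham's law weighted by mole fraction), so the effusate composition follows n_i/√M_i.
x_O₂(eff) = (n_O₂/√M_O₂) / (n_O₂/√M_O₂ + n_C₂H₂/√M_C₂H₂)
= (0.857/√32.00) / (0.857/√32.00 + 1.46/√26.04) = 0.1515/(0.1515 + 0.2861) = 0.3462.

0.3462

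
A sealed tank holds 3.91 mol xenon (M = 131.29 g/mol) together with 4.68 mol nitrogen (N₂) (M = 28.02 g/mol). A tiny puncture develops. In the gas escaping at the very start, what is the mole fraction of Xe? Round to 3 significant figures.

The effusion rate of species i is ∝ p_i/√M_i ∝ n_i/√M_i.
So x_Xe in the escaping gas = (n_Xe/√M_Xe) / Σ(n_i/√M_i)
= (3.91/√131.29) / (3.91/√131.29 + 4.68/√28.02) = 0.3412/(0.3412 + 0.8841) = 0.278.

0.278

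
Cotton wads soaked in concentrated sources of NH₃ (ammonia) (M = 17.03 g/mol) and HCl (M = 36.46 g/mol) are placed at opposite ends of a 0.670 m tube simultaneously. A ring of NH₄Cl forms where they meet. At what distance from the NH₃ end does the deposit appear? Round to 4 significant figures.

Graham's law gives d_NH₃/d_HCl = rate_NH₃/rate_HCl = √(M_HCl/M_NH₃) = √(36.46/17.03) = 1.463.
With d_NH₃ + d_HCl = 0.670 m, d_HCl = 0.670/(1 + 1.463) = 0.2720 m.
d_NH₃ = 0.670 − 0.2720 = 0.3980 m.

0.3980 m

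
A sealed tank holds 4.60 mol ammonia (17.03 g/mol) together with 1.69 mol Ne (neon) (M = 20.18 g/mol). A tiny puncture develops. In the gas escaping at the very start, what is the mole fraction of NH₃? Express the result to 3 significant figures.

0.748

Effusion rate of each component ∝ n_i/√M_i (partial pressure × 1/√M).
So x_NH₃ in the escaping gas = (n_NH₃/√M_NH₃) / Σ(n_i/√M_i)
= (4.60/√17.03) / (4.60/√17.03 + 1.69/√20.18) = 1.115/(1.115 + 0.3762) = 0.748.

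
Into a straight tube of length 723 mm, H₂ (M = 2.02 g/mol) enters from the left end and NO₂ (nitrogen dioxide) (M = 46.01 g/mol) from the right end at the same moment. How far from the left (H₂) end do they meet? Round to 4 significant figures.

In equal time, each gas travels a distance ∝ its rate ∝ 1/√M, so d_H₂/d_NO₂ = √(M_NO₂/M_H₂) = √(46.01/2.02) = 4.773.
With d_H₂ + d_NO₂ = 723 mm, d_NO₂ = 723/(1 + 4.773) = 125.2 mm.
d_H₂ = 723 − 125.2 = 597.8 mm.

597.8 mm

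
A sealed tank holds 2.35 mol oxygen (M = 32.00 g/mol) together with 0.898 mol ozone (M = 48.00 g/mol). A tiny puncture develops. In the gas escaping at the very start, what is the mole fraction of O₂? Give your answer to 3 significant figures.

0.762

Rate_i ∝ x_i/√M_i (Graham's law weighted by mole fraction), so the effusate composition follows n_i/√M_i.
x_O₂(eff) = (n_O₂/√M_O₂) / (n_O₂/√M_O₂ + n_O₃/√M_O₃)
= (2.35/√32.00) / (2.35/√32.00 + 0.898/√48.00) = 0.4154/(0.4154 + 0.1296) = 0.762.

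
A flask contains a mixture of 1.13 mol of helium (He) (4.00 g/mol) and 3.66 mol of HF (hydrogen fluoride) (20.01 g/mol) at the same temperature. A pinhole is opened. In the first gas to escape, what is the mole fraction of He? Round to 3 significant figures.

Each component's effusion rate ∝ (its partial pressure)·(1/√M) ∝ n_i/√M_i.
So x_He in the escaping gas = (n_He/√M_He) / Σ(n_i/√M_i)
= (1.13/√4.00) / (1.13/√4.00 + 3.66/√20.01) = 0.5650/(0.5650 + 0.8182) = 0.408.

0.408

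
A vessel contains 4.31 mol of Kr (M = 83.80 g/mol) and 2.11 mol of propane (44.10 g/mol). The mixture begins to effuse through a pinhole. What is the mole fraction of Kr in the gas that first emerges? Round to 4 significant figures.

0.5971

Rate_i ∝ x_i/√M_i (Graham's law weighted by mole fraction), so the effusate composition follows n_i/√M_i.
Mole fraction of Kr in the effusate = (n_Kr/√M_Kr) / (n_Kr/√M_Kr + n_C₃H₈/√M_C₃H₈)
= (4.31/√83.80) / (4.31/√83.80 + 2.11/√44.10) = 0.4708/(0.4708 + 0.3177) = 0.5971.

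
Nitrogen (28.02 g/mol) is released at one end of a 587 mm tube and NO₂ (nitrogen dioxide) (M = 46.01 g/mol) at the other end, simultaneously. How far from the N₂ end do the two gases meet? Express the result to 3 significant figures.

330 mm

Distances travelled in equal time are proportional to diffusion rates, so d_N₂/d_NO₂ = √(M_NO₂/M_N₂) = √(46.01/28.02) = 1.281.
With d_N₂ + d_NO₂ = 587 mm, d_NO₂ = 587/(1 + 1.281) = 257.3 mm.
d_N₂ = 587 − 257.3 = 330 mm.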